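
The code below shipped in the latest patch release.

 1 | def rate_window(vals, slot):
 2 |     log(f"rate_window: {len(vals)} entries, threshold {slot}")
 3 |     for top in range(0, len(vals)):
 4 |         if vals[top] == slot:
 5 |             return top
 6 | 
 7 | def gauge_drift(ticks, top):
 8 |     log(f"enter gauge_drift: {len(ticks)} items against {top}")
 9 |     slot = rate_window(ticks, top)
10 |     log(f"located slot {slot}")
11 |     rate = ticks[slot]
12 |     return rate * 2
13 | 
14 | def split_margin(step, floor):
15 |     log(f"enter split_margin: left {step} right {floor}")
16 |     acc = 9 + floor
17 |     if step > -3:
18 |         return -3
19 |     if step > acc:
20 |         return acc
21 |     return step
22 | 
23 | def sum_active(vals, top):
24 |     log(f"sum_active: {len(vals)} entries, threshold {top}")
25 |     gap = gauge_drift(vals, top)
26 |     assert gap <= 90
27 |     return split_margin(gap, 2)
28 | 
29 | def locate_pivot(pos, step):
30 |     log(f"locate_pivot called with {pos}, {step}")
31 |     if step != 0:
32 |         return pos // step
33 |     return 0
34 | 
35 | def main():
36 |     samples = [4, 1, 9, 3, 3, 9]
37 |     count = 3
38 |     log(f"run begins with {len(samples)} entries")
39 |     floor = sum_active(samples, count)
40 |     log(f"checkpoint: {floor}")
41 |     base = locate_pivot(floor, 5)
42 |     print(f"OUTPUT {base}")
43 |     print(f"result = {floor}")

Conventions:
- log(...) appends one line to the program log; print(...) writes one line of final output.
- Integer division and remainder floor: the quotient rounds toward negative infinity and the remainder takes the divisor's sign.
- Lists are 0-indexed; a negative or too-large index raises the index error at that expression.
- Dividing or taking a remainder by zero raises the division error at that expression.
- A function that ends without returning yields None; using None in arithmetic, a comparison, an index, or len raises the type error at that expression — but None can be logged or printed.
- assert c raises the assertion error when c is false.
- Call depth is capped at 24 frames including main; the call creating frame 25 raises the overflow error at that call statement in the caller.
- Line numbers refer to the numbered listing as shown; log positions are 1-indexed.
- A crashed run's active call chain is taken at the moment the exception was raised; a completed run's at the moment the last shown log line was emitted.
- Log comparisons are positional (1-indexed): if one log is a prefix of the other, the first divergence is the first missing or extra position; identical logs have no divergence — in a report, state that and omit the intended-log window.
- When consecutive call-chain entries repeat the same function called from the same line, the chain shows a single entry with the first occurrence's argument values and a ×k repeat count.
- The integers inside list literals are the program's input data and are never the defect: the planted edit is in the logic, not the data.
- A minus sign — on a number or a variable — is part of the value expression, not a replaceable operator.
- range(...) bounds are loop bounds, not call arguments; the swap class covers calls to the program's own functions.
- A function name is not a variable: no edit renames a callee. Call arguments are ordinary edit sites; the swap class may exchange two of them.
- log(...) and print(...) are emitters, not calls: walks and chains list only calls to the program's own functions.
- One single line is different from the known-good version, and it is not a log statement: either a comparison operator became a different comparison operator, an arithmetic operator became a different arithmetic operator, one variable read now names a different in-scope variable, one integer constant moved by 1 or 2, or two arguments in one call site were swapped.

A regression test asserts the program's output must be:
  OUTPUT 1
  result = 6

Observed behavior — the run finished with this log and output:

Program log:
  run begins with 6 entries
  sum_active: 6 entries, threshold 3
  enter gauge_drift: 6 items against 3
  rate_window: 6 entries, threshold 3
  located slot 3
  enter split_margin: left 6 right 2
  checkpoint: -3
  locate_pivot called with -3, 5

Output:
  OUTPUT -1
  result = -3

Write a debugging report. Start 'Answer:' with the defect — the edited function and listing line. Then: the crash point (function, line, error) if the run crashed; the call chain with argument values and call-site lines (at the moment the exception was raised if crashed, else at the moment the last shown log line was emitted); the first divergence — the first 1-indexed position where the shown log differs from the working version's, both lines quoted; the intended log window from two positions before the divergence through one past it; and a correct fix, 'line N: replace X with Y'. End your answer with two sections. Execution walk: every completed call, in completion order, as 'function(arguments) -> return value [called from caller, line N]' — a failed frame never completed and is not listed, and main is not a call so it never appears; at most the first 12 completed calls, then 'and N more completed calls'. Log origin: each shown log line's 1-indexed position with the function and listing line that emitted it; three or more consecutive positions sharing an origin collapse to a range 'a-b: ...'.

Answer: the defect is in split_margin at line 17.
The tell: Everything matches until log position 7, which reads 'checkpoint: -3' in place of 'checkpoint: 6'.
Call chain: main -> locate_pivot(-3, 5) (called at line 41).
First divergence: position 7 — shown 'checkpoint: -3', intended 'checkpoint: 6'.
Intended log window:
  5: located slot 3
  6: enter split_margin: left 6 right 2
  7: checkpoint: 6
  8: locate_pivot called with 6, 5
Execution walk:
  rate_window([4, 1, 9, 3, 3, 9], 3) -> 3  [called from gauge_drift, line 9]
  gauge_drift([4, 1, 9, 3, 3, 9], 3) -> 6  [called from sum_active, line 25]
  split_margin(6, 2) -> -3  [called from sum_active, line 27]
  sum_active([4, 1, 9, 3, 3, 9], 3) -> -3  [called from main, line 39]
  locate_pivot(-3, 5) -> -1  [called from main, line 41]
Log origins:
  1 — main, line 38
  2 — sum_active, line 24
  3 — gauge_drift, line 8
  4 — rate_window, line 2
  5 — gauge_drift, line 10
  6 — split_margin, line 15
  7 — main, line 40
  8 — locate_pivot, line 30
A correct fix: line 17: replace `>` with `<`.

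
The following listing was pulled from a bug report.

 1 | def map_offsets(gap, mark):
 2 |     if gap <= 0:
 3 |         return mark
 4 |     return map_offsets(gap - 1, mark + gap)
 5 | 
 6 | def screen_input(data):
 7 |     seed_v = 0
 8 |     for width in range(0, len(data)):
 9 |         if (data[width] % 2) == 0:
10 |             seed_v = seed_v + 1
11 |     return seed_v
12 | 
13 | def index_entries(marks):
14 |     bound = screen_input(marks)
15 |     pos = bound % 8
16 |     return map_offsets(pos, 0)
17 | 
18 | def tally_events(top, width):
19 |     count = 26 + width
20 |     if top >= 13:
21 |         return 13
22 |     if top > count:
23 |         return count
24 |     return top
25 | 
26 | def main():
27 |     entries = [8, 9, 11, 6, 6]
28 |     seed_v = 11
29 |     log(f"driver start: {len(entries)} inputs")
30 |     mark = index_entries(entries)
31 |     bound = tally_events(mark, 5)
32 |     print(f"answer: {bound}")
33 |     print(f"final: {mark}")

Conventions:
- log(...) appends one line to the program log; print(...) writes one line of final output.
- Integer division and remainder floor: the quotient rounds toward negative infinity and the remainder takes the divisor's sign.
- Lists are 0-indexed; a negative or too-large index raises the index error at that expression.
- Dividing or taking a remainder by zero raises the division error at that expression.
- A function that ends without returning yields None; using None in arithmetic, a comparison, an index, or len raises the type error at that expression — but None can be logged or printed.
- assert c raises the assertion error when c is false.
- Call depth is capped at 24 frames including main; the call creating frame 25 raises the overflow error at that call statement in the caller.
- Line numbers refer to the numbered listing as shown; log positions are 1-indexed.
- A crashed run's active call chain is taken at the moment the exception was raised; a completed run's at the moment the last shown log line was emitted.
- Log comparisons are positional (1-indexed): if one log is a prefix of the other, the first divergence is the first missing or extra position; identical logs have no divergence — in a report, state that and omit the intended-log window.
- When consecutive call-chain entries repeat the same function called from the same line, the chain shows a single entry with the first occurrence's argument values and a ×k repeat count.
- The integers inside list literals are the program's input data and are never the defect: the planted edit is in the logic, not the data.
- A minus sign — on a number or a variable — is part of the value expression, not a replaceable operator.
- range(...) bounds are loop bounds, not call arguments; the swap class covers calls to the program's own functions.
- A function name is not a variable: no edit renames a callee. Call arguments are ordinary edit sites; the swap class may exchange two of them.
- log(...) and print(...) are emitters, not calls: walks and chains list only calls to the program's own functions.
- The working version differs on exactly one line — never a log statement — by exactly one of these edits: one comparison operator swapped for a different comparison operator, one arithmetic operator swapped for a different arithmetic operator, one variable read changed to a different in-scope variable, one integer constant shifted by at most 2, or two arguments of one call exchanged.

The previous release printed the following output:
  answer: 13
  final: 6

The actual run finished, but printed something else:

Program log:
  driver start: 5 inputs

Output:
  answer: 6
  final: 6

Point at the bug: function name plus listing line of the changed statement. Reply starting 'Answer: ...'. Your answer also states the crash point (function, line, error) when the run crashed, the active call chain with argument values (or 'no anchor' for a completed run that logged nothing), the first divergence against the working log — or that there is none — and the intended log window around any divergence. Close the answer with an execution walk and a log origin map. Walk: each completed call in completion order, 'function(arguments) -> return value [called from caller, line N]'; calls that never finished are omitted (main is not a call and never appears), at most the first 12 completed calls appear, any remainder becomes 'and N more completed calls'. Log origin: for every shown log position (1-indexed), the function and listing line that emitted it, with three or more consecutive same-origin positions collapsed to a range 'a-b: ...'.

Answer: the defect is in tally_events at line 20.
Key fact: Nothing in the log betrays the bug — only the output does.
Call chain: main.
First divergence: there is none — every log position agrees.
Execution walk:
  screen_input([8, 9, 11, 6, 6]) -> 3  [called from index_entries, line 14]
  map_offsets(0, 6) -> 6  [called from map_offsets, line 4]
  map_offsets(1, 5) -> 6  [called from map_offsets, line 4]
  map_offsets(2, 3) -> 6  [called from map_offsets, line 4]
  map_offsets(3, 0) -> 6  [called from index_entries, line 16]
  index_entries([8, 9, 11, 6, 6]) -> 6  [called from main, line 30]
  tally_events(6, 5) -> 6  [called from main, line 31]
Origin of each log line:
  1: logged in main at line 29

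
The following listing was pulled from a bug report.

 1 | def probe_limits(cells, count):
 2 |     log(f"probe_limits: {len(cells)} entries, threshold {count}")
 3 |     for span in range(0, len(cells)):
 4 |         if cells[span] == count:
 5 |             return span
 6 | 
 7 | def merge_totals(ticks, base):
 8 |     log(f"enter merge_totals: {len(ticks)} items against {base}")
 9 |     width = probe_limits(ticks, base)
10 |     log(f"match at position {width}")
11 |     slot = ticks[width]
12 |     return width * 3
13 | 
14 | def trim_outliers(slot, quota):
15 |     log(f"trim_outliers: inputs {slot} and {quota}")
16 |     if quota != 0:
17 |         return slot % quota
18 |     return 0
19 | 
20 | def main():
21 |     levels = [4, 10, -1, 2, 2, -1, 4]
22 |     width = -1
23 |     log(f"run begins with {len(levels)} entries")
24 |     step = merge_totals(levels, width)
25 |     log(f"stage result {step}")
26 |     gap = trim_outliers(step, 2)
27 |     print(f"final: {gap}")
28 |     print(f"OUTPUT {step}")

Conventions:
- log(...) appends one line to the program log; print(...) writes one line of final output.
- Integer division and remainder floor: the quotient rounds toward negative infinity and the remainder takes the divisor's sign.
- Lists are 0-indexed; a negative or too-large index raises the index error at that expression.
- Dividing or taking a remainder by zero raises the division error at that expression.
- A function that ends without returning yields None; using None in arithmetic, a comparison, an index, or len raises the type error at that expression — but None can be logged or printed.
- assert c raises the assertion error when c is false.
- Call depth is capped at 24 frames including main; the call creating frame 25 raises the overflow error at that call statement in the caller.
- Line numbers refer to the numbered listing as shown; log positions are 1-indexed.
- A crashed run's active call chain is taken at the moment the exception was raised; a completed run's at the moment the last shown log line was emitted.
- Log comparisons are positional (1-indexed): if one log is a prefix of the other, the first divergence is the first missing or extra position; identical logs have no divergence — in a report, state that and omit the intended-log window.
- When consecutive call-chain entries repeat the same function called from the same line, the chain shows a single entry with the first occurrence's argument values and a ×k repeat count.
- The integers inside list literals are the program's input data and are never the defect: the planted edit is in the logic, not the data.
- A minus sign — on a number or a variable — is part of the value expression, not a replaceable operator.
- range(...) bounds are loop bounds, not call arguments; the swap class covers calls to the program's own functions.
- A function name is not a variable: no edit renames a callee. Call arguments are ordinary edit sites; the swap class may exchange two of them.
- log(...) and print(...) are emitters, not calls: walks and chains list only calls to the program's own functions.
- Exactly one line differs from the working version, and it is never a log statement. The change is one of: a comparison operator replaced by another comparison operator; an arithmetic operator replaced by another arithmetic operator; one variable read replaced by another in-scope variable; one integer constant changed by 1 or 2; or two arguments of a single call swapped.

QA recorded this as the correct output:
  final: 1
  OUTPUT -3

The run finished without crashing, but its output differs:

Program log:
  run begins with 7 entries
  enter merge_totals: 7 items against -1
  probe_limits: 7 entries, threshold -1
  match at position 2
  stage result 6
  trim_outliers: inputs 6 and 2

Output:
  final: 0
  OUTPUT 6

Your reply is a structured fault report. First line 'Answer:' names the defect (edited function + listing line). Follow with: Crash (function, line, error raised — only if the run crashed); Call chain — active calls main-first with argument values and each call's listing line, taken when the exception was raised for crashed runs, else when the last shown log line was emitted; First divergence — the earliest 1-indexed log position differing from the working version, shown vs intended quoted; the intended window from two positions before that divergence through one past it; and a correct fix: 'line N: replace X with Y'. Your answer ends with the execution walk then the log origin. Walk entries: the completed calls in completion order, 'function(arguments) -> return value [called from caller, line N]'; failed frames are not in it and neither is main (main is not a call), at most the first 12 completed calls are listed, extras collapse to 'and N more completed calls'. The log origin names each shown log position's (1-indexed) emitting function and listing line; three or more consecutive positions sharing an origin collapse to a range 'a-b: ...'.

Answer: the defect is in merge_totals at line 12.
The tell: Position 5 is the first bad log line: 'stage result 6' should read 'stage result -3'.
Call chain: main -> trim_outliers(6, 2) (called at line 26).
First divergence: position 5; shown 'stage result 6' vs intended 'stage result -3'.
Intended log window:
  3: probe_limits: 7 entries, threshold -1
  4: match at position 2
  5: stage result -3
  6: trim_outliers: inputs -3 and 2
Execution walk:
  probe_limits([4, 10, -1, 2, 2, -1, 4], -1) -> 2  [called from merge_totals, line 9]
  merge_totals([4, 10, -1, 2, 2, -1, 4], -1) -> 6  [called from main, line 24]
  trim_outliers(6, 2) -> 0  [called from main, line 26]
Log origins:
  1 — main, line 23
  2 — merge_totals, line 8
  3 — probe_limits, line 2
  4 — merge_totals, line 10
  5 — main, line 25
  6 — trim_outliers, line 15
A correct fix: line 12: replace `width` with `slot`.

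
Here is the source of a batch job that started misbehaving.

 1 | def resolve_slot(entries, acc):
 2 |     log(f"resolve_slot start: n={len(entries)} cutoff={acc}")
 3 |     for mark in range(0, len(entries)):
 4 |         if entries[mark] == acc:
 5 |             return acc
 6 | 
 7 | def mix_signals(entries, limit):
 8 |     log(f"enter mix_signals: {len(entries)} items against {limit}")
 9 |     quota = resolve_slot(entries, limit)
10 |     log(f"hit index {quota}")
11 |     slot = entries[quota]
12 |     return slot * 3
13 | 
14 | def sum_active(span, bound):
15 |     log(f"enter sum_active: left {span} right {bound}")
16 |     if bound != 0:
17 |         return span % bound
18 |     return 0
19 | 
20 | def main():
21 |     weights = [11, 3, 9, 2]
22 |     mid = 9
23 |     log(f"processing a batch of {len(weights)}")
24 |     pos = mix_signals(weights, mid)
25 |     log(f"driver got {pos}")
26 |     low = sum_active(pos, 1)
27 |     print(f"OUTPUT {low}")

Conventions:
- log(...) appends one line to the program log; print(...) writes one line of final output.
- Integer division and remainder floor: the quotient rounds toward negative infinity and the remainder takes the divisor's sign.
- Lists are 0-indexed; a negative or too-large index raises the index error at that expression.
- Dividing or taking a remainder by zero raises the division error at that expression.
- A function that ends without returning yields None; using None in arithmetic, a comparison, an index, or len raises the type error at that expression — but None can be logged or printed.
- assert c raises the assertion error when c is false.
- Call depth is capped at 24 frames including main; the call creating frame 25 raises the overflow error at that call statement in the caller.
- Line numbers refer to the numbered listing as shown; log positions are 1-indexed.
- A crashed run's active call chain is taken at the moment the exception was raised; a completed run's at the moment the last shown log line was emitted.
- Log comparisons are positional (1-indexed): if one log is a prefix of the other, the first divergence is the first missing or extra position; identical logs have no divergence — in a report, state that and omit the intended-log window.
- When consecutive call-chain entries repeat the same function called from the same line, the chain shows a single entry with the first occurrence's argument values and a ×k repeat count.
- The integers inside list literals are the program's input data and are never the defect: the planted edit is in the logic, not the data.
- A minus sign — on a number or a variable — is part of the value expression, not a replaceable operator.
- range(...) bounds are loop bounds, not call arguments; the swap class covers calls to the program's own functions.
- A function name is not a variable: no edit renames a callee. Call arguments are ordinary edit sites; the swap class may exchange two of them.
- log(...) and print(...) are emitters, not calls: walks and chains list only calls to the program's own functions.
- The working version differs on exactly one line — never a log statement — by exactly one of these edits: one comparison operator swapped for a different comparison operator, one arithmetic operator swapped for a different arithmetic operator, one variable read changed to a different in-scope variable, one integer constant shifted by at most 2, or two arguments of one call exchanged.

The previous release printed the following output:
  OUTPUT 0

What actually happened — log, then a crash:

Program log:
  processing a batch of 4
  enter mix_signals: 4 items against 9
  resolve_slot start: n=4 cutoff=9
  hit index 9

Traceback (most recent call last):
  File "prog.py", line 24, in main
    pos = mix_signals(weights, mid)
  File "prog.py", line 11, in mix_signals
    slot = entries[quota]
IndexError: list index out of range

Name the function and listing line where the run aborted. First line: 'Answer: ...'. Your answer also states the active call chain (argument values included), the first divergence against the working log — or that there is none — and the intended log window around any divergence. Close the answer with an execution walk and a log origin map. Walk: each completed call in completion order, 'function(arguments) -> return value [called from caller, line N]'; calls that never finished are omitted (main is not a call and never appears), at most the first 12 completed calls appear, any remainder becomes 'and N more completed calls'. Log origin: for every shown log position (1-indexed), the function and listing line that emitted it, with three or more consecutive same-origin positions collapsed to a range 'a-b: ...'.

Answer: the error was raised in mix_signals, line 11.
Key fact: At log position 4 the runs split — shown 'hit index 9', but the working version logs 'hit index 2'.
Call chain: main -> mix_signals([11, 3, 9, 2], 9) (called at line 24).
First divergence: at position 4 the run shows 'hit index 9' where the working version logs 'hit index 2'.
Intended log window:
  2: enter mix_signals: 4 items against 9
  3: resolve_slot start: n=4 cutoff=9
  4: hit index 2
  5: driver got 27
Execution walk:
  resolve_slot([11, 3, 9, 2], 9) -> 9  [called from mix_signals, line 9]
Log origin:
  1: logged in main at line 23
  2: logged in mix_signals at line 8
  3: logged in resolve_slot at line 2
  4: logged in mix_signals at line 10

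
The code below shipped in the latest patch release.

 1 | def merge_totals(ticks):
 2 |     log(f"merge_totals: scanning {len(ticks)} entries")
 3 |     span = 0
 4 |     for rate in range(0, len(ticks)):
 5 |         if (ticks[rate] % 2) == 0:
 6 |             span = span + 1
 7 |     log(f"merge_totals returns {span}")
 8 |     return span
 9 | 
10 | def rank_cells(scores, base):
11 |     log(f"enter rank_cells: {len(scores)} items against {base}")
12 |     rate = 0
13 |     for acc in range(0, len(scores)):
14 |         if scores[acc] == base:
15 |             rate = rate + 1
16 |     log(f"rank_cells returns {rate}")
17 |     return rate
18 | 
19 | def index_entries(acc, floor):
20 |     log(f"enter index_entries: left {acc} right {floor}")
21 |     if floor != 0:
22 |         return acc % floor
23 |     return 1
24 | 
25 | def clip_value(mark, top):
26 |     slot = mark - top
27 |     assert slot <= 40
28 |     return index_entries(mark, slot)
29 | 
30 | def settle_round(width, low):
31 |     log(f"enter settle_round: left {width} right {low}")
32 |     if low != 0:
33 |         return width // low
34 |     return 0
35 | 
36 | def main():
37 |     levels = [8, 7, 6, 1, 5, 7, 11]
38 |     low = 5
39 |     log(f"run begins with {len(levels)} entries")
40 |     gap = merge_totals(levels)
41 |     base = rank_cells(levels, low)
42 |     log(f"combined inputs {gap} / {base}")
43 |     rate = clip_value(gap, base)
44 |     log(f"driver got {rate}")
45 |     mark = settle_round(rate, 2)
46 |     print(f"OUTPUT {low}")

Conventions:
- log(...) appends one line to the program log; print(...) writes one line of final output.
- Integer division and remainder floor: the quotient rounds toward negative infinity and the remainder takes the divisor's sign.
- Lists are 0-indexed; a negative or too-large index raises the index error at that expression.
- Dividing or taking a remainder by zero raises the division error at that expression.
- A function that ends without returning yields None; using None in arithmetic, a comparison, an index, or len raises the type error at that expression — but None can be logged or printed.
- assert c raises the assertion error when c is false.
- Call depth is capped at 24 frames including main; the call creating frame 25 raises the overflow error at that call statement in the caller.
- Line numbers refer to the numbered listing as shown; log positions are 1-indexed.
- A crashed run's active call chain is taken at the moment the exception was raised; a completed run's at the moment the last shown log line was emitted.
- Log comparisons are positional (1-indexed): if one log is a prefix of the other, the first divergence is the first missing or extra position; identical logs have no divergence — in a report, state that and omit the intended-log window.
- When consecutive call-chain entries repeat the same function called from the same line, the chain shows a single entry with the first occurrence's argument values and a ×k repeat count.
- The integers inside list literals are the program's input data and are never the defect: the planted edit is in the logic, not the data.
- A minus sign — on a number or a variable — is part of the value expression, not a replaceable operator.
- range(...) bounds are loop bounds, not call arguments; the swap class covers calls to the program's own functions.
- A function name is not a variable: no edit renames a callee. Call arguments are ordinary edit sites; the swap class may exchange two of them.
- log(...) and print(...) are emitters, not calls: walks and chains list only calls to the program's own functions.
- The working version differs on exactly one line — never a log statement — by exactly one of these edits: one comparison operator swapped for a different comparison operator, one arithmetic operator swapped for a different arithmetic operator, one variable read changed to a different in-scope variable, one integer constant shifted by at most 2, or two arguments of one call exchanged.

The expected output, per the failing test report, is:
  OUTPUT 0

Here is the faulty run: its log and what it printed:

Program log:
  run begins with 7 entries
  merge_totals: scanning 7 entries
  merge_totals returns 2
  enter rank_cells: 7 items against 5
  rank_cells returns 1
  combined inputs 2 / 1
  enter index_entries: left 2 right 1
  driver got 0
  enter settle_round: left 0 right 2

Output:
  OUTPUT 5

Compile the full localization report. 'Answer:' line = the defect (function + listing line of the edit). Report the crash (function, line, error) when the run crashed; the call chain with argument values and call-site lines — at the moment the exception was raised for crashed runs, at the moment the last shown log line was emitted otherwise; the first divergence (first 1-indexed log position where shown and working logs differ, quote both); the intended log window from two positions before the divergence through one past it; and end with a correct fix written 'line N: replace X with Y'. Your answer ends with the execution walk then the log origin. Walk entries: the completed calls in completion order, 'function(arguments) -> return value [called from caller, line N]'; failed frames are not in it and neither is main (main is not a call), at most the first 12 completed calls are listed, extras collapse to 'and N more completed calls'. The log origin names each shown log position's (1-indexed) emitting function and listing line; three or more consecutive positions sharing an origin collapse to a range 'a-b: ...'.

Answer: the defect is in main at line 46.
Key fact: Log streams are identical — the defect surfaces only in the printed output.
Call chain: main -> settle_round(0, 2) (called at line 45).
First divergence: none; the two logs match at every position.
Execution walk:
  merge_totals([8, 7, 6, 1, 5, 7, 11]) -> 2  [called from main, line 40]
  rank_cells([8, 7, 6, 1, 5, 7, 11], 5) -> 1  [called from main, line 41]
  index_entries(2, 1) -> 0  [called from clip_value, line 28]
  clip_value(2, 1) -> 0  [called from main, line 43]
  settle_round(0, 2) -> 0  [called from main, line 45]
Log line origins:
  1: logged in main at line 39
  2: logged in merge_totals at line 2
  3: logged in merge_totals at line 7
  4: logged in rank_cells at line 11
  5: logged in rank_cells at line 16
  6: logged in main at line 42
  7: logged in index_entries at line 20
  8: logged in main at line 44
  9: logged in settle_round at line 31
A correct fix: line 46: replace `low` with `mark`.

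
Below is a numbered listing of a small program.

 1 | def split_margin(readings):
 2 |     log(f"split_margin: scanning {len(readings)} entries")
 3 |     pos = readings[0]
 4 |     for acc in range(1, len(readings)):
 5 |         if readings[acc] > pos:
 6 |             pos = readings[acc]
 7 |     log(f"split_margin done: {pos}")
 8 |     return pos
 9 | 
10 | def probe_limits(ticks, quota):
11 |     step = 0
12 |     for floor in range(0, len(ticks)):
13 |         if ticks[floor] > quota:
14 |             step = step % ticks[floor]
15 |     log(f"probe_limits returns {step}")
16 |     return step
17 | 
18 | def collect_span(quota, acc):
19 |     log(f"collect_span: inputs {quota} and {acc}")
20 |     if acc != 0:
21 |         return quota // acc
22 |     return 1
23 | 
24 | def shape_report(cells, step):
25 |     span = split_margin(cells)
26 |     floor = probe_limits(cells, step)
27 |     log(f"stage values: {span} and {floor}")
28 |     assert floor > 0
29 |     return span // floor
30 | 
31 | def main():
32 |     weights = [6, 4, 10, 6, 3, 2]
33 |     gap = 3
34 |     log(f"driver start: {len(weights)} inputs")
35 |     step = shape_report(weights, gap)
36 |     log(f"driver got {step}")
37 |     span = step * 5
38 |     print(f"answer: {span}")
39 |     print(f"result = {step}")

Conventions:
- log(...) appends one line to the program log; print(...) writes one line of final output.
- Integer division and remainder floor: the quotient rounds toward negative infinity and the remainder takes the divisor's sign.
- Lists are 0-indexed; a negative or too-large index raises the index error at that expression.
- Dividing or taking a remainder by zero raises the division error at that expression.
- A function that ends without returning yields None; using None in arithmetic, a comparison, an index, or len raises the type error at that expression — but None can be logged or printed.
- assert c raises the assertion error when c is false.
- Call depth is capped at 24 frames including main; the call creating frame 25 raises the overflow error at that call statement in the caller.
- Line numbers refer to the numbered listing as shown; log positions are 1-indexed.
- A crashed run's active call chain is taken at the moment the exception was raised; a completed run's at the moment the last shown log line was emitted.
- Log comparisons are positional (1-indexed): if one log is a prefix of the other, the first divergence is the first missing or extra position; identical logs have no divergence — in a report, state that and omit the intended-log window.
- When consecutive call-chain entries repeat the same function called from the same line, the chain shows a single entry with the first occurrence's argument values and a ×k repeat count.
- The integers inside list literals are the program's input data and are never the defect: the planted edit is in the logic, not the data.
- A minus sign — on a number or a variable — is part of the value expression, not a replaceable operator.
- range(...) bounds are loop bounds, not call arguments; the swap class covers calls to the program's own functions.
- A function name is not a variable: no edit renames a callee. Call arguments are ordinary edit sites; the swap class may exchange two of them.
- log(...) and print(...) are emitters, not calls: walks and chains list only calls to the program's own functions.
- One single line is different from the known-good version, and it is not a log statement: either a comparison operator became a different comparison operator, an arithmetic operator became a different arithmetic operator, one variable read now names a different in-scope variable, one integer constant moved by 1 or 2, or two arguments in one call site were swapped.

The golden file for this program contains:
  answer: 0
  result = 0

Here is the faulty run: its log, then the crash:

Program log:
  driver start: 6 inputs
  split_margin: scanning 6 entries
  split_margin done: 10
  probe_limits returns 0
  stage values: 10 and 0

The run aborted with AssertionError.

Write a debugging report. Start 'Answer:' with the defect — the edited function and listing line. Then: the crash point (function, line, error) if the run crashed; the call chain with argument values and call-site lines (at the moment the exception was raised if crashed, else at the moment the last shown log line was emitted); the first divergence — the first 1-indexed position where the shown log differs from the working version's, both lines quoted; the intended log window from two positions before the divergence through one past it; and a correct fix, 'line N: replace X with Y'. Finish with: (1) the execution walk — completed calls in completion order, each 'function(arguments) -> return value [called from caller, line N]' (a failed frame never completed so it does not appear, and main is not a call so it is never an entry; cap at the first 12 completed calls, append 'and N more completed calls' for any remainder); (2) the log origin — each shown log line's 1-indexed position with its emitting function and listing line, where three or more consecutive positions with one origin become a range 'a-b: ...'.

Answer: the defect is in probe_limits at line 14.
Key observation: The earliest visible damage is log position 4 — 'probe_limits returns 0' rather than the intended 'probe_limits returns 26'.
Crash: shape_report, line 28, AssertionError.
Call chain: main -> shape_report([6, 4, 10, 6, 3, 2], 3) (called at line 35).
First divergence: position 4; shown 'probe_limits returns 0' vs intended 'probe_limits returns 26'.
Intended log window:
  2: split_margin: scanning 6 entries
  3: split_margin done: 10
  4: probe_limits returns 26
  5: stage values: 10 and 26
Execution walk:
  split_margin([6, 4, 10, 6, 3, 2]) -> 10  [called from shape_report, line 25]
  probe_limits([6, 4, 10, 6, 3, 2], 3) -> 0  [called from shape_report, line 26]
Log line origins:
  1 — main, line 34
  2 — split_margin, line 2
  3 — split_margin, line 7
  4 — probe_limits, line 15
  5 — shape_report, line 27
A correct fix: line 14: replace `%` with `+`.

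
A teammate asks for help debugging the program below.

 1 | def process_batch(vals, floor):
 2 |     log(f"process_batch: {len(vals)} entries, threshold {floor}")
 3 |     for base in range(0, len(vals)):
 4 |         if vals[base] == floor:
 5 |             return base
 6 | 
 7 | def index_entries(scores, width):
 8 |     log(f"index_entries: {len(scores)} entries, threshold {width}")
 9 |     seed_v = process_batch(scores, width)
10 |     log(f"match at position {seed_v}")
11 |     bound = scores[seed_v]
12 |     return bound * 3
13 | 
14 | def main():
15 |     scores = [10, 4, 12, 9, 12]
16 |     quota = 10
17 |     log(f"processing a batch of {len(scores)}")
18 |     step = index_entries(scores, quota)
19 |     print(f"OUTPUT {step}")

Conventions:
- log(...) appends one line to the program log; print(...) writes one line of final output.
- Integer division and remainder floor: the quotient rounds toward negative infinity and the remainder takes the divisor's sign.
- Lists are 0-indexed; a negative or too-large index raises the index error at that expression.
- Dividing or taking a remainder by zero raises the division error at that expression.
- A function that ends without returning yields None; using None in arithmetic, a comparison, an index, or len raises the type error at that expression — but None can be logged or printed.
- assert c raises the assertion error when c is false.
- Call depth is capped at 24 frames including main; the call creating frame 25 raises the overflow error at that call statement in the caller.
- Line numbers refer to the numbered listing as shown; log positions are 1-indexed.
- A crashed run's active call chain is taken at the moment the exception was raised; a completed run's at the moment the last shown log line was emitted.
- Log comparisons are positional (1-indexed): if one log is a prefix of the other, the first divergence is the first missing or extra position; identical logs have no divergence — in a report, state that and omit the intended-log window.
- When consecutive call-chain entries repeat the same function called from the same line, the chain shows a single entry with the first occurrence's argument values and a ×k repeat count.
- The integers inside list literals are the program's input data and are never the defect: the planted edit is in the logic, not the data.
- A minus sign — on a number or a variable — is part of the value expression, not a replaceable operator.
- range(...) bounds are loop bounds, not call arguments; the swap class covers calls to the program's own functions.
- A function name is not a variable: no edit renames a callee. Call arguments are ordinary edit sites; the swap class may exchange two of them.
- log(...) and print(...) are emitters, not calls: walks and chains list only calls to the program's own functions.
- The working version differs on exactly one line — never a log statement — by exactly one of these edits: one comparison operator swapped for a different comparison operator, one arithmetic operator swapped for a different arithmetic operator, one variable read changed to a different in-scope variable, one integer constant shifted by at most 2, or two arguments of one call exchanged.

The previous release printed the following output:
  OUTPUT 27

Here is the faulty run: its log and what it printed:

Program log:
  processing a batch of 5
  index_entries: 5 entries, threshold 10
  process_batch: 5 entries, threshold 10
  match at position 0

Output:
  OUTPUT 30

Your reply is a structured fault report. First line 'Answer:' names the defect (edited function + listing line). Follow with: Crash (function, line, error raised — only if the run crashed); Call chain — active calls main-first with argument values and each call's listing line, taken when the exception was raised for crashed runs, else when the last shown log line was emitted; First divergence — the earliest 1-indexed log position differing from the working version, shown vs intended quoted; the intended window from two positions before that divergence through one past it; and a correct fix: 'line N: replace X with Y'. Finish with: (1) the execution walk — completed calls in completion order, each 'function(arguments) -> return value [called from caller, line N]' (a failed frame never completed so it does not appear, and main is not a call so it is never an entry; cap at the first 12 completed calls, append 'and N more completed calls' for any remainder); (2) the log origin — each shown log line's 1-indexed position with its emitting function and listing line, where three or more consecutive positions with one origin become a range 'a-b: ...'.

Answer: the defect is in main at line 16.
The tell: Everything matches until log position 2, which reads 'index_entries: 5 entries, threshold 10' in place of 'index_entries: 5 entries, threshold 9'.
Call chain: main -> index_entries([10, 4, 12, 9, 12], 10) (called at line 18).
First divergence: position 2 — shown 'index_entries: 5 entries, threshold 10', intended 'index_entries: 5 entries, threshold 9'.
Intended log window:
  1: processing a batch of 5
  2: index_entries: 5 entries, threshold 9
  3: process_batch: 5 entries, threshold 9
Execution walk:
  process_batch([10, 4, 12, 9, 12], 10) -> 0  [called from index_entries, line 9]
  index_entries([10, 4, 12, 9, 12], 10) -> 30  [called from main, line 18]
Origin of each log line:
  1: from main, line 17
  2: from index_entries, line 8
  3: from process_batch, line 2
  4: from index_entries, line 10
A correct fix: line 16: replace `10` with `9`.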